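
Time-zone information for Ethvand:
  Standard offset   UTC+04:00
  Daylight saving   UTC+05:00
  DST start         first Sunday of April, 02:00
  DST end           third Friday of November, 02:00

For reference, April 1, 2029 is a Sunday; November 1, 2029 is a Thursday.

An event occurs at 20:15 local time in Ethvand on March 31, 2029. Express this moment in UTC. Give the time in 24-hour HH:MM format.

1 April 2029 is a Sunday, so the first Sunday is April 1.
1 November 2029 is a Thursday, so the first Friday is November 2 and the third is November 16.
March 31, 2029 is outside the daylight-saving period (1 April – 16 November), so Ethvand is on standard time, UTC+04:00.
20:15 local − 4h = 16:15 UTC.

16:15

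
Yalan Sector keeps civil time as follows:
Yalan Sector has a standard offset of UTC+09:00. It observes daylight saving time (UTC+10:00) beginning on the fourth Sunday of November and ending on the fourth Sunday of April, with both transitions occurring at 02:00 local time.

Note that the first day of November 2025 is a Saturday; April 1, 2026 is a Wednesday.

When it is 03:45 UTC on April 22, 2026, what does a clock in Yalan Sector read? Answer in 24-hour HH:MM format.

1 November 2025 is a Saturday, so the first Sunday is November 2 and the fourth is November 23.
1 April 2026 is a Wednesday, so the first Sunday is April 5 and the fourth is April 26.
At the standard offset (UTC+09:00), 03:45 UTC + 9h = 12:45 Yalan Sector standard time.
The standard-time date in Yalan Sector, April 22, 2026, falls between 23 November 2025 and 26 April 2026, so daylight saving is in effect and Yalan Sector is at UTC+10:00.
03:45 UTC + 10h = 13:45 local.

13:45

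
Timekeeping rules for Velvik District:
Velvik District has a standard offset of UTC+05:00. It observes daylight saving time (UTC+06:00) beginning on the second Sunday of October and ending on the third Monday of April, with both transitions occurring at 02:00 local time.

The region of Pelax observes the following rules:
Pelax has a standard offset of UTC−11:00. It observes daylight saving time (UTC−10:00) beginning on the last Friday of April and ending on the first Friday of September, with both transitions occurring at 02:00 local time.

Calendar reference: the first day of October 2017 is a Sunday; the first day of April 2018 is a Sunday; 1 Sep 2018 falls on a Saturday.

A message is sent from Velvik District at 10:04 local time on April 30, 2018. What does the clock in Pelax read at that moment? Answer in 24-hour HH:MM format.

19:04

1 October 2017 is a Sunday, so the first Sunday is October 1 and the second is October 8.
1 April 2018 is a Sunday, so the first Monday is April 2 and the third is April 16.
April 30, 2018 is outside the daylight-saving period (8 October 2017 – 16 April 2018), so Velvik District is on standard time, UTC+05:00.
10:04 Velvik District − 5h = 05:04 UTC.
1 April 2018 is a Sunday, so Fridays fall on 6, 13, 20, 27; the last is April 27.
1 September 2018 is a Saturday, so the first Friday is September 7.
At the standard offset (UTC−11:00), 05:04 UTC − 11h = 18:04 Pelax standard time (rolling into the previous day, 29 April 2018).
The standard-time date in Pelax, April 29, 2018, falls between 27 April and 7 September, so daylight saving is in effect and Pelax is at UTC−10:00.
05:04 UTC − 10h = 19:04 Pelax (rolling into the previous day, 29 April 2018).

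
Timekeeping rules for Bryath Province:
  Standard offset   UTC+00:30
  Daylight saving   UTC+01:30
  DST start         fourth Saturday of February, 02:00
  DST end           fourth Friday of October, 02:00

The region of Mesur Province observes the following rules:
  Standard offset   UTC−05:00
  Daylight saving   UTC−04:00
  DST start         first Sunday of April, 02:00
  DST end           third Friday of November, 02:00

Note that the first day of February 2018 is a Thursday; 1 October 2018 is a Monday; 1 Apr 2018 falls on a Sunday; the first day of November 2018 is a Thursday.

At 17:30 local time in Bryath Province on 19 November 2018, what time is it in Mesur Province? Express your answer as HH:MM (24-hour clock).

12:00

1 February 2018 is a Thursday, so the first Saturday is February 3 and the fourth is February 24.
1 October 2018 is a Monday, so the first Friday is October 5 and the fourth is October 26.
19 November 2018 does not fall between 24 February and 26 October, so daylight saving is not in effect and Bryath Province is at UTC+00:30.
17:30 Bryath Province − 0h30m = 17:00 UTC.
1 April 2018 is a Sunday, so the first Sunday is April 1.
1 November 2018 is a Thursday, so the first Friday is November 2 and the third is November 16.
At the standard offset (UTC−05:00), 17:00 UTC − 5h = 12:00 Mesur Province standard time.
Daylight saving runs 1 April – 16 November; the standard-time date in Mesur Province, 19 November 2018, is outside that window, so Mesur Province is on standard time at UTC−05:00.
17:00 UTC − 5h = 12:00 Mesur Province.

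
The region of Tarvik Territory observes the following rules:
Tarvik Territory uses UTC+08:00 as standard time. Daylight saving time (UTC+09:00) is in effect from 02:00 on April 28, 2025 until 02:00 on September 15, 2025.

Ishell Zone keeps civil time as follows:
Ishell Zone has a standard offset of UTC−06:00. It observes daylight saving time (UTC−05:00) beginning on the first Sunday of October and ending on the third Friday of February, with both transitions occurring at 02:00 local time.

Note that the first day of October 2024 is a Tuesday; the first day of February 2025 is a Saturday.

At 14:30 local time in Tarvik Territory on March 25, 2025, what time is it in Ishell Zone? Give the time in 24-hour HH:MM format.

00:30

Daylight saving runs 28 April – 15 September; March 25, 2025 is outside that window, so Tarvik Territory is on standard time at UTC+08:00.
14:30 Tarvik Territory − 8h = 06:30 UTC.
1 October 2024 is a Tuesday, so the first Sunday is October 6.
1 February 2025 is a Saturday, so the first Friday is February 7 and the third is February 21.
At the standard offset (UTC−06:00), 06:30 UTC − 6h = 00:30 Ishell Zone standard time.
Daylight saving runs 6 October 2024 – 21 February 2025; the standard-time date in Ishell Zone, March 25, 2025, is outside that window, so Ishell Zone is on standard time at UTC−06:00.
06:30 UTC − 6h = 00:30 Ishell Zone.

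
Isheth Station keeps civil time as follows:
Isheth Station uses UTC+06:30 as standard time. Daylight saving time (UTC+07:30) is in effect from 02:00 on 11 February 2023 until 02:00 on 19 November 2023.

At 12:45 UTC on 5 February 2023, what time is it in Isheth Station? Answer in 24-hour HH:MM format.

At the standard offset (UTC+06:30), 12:45 UTC + 6h30m = 19:15 Isheth Station standard time.
The standard-time date in Isheth Station, 5 February 2023, does not fall between 11 February and 19 November, so daylight saving is not in effect and Isheth Station is at UTC+06:30.
12:45 UTC + 6h30m = 19:15 local.

19:15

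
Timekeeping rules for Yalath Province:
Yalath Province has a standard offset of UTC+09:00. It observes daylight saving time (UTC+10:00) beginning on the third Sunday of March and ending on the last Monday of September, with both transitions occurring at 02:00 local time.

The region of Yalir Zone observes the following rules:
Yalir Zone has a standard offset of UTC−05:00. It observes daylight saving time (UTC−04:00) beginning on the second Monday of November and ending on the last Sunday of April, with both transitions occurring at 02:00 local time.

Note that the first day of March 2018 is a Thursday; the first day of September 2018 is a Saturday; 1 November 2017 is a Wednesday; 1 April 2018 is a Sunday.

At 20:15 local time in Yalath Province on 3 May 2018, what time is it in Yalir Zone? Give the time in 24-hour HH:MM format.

1 March 2018 is a Thursday, so the first Sunday is March 4 and the third is March 18.
1 September 2018 is a Saturday, so Mondays fall on 3, 10, 17, 24; the last is September 24.
3 May 2018 falls between 18 March and 24 September, so daylight saving is in effect and Yalath Province is at UTC+10:00.
20:15 Yalath Province − 10h = 10:15 UTC.
1 November 2017 is a Wednesday, so the first Monday is November 6 and the second is November 13.
1 April 2018 is a Sunday, so Sundays fall on 1, 8, 15, 22, 29; the last is April 29.
At the standard offset (UTC−05:00), 10:15 UTC − 5h = 05:15 Yalir Zone standard time.
The standard-time date in Yalir Zone, 3 May 2018, does not fall between 13 November 2017 and 29 April 2018, so daylight saving is not in effect and Yalir Zone is at UTC−05:00.
10:15 UTC − 5h = 05:15 Yalir Zone.

05:15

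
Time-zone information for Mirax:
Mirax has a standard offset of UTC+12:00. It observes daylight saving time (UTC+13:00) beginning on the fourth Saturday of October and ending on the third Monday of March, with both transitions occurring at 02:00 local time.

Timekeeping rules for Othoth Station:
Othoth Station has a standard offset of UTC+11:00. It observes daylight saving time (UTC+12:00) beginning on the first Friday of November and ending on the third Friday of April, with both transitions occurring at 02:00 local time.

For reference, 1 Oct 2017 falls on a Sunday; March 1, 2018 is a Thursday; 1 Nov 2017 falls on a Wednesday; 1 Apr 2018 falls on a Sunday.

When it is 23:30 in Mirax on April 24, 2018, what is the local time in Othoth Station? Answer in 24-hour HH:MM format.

22:30

1 October 2017 is a Sunday, so the first Saturday is October 7 and the fourth is October 28.
1 March 2018 is a Thursday, so the first Monday is March 5 and the third is March 19.
Daylight saving runs 28 October 2017 – 19 March 2018; April 24, 2018 is outside that window, so Mirax is on standard time at UTC+12:00.
23:30 Mirax − 12h = 11:30 UTC.
1 November 2017 is a Wednesday, so the first Friday is November 3.
1 April 2018 is a Sunday, so the first Friday is April 6 and the third is April 20.
At the standard offset (UTC+11:00), 11:30 UTC + 11h = 22:30 Othoth Station standard time.
The standard-time date in Othoth Station, April 24, 2018, is outside the daylight-saving period (3 November 2017 – 20 April 2018), so Othoth Station is on standard time, UTC+11:00.
11:30 UTC + 11h = 22:30 Othoth Station.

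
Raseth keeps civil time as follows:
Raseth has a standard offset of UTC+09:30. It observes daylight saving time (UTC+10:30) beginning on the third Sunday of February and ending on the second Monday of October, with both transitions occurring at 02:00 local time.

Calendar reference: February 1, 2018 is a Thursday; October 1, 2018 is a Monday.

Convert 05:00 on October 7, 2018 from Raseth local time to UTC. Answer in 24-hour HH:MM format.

18:30

1 February 2018 is a Thursday, so the first Sunday is February 4 and the third is February 18.
1 October 2018 is a Monday, so the first Monday is October 1 and the second is October 8.
October 7, 2018 falls between 18 February and 8 October, so daylight saving is in effect and Raseth is at UTC+10:30.
05:00 local − 10h30m = 18:30 UTC (rolling into the previous day, 6 October 2018).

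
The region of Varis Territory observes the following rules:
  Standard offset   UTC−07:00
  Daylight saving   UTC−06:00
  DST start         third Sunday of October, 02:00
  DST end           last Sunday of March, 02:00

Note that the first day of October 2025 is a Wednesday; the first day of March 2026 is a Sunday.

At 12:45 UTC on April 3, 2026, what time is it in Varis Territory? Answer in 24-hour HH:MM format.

05:45

1 October 2025 is a Wednesday, so the first Sunday is October 5 and the third is October 19.
1 March 2026 is a Sunday, so Sundays fall on 1, 8, 15, 22, 29; the last is March 29.
At the standard offset (UTC−07:00), 12:45 UTC − 7h = 05:45 Varis Territory standard time.
The standard-time date in Varis Territory, April 3, 2026, does not fall between 19 October 2025 and 29 March 2026, so daylight saving is not in effect and Varis Territory is at UTC−07:00.
12:45 UTC − 7h = 05:45 local.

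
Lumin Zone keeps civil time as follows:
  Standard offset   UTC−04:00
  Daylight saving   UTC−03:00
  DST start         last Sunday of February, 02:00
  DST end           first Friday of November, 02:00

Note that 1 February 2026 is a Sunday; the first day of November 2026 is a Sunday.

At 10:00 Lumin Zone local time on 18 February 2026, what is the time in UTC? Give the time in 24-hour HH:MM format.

14:00

1 February 2026 is a Sunday, so Sundays fall on 1, 8, 15, 22; the last is February 22.
1 November 2026 is a Sunday, so the first Friday is November 6.
18 February 2026 is outside the daylight-saving period (22 February – 6 November), so Lumin Zone is on standard time, UTC−04:00.
10:00 local + 4h = 14:00 UTC.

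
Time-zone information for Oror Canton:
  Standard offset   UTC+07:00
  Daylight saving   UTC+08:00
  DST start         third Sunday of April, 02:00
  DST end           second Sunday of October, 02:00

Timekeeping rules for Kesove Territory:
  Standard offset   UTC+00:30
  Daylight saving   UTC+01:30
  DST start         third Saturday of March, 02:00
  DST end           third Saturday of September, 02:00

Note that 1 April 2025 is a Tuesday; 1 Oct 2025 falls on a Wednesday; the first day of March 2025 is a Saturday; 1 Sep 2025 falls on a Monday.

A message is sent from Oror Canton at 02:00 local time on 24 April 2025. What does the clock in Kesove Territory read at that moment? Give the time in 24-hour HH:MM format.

1 April 2025 is a Tuesday, so the first Sunday is April 6 and the third is April 20.
1 October 2025 is a Wednesday, so the first Sunday is October 5 and the second is October 12.
24 April 2025 lies within the daylight-saving period (20 April – 12 October), so Oror Canton is on daylight time, UTC+08:00.
02:00 Oror Canton − 8h = 18:00 UTC (rolling into the previous day, 23 April 2025).
1 March 2025 is a Saturday, so the first Saturday is March 1 and the third is March 15.
1 September 2025 is a Monday, so the first Saturday is September 6 and the third is September 20.
At the standard offset (UTC+00:30), 18:00 UTC + 0h30m = 18:30 Kesove Territory standard time.
Daylight saving runs 15 March – 20 September; the standard-time date in Kesove Territory, 23 April 2025, is inside that window, so Kesove Territory is at UTC+01:30.
18:00 UTC + 1h30m = 19:30 Kesove Territory.

19:30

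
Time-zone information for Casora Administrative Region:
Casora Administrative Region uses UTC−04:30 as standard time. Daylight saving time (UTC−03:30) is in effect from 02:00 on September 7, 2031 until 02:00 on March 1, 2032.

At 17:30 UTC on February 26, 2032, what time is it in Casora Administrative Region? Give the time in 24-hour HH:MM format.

14:00

At the standard offset (UTC−04:30), 17:30 UTC − 4h30m = 13:00 Casora Administrative Region standard time.
The standard-time date in Casora Administrative Region, February 26, 2032, lies within the daylight-saving period (7 September 2031 – 1 March 2032), so Casora Administrative Region is on daylight time, UTC−03:30.
17:30 UTC − 3h30m = 14:00 local.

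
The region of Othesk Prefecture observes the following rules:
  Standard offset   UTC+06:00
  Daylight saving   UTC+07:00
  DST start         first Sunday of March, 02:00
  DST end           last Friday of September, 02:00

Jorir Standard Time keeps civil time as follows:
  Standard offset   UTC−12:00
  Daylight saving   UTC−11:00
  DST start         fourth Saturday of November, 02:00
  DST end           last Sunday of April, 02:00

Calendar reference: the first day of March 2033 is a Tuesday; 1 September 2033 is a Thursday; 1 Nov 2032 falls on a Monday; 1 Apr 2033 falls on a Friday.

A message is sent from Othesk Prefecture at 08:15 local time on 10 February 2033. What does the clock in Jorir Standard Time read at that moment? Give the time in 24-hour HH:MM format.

1 March 2033 is a Tuesday, so the first Sunday is March 6.
1 September 2033 is a Thursday, so Fridays fall on 2, 9, 16, 23, 30; the last is September 30.
10 February 2033 is outside the daylight-saving period (6 March – 30 September), so Othesk Prefecture is on standard time, UTC+06:00.
08:15 Othesk Prefecture − 6h = 02:15 UTC.
1 November 2032 is a Monday, so the first Saturday is November 6 and the fourth is November 27.
1 April 2033 is a Friday, so Sundays fall on 3, 10, 17, 24; the last is April 24.
At the standard offset (UTC−12:00), 02:15 UTC − 12h = 14:15 Jorir Standard Time standard time (rolling into the previous day, 9 February 2033).
Daylight saving runs 27 November 2032 – 24 April 2033; the standard-time date in Jorir Standard Time, 9 February 2033, is inside that window, so Jorir Standard Time is at UTC−11:00.
02:15 UTC − 11h = 15:15 Jorir Standard Time (rolling into the previous day, 9 February 2033).

15:15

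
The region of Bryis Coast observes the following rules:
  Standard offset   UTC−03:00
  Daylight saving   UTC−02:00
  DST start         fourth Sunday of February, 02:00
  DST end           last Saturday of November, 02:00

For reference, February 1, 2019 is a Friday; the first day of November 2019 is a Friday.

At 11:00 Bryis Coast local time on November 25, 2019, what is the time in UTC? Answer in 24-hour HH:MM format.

13:00

1 February 2019 is a Friday, so the first Sunday is February 3 and the fourth is February 24.
1 November 2019 is a Friday, so Saturdays fall on 2, 9, 16, 23, 30; the last is November 30.
November 25, 2019 lies within the daylight-saving period (24 February – 30 November), so Bryis Coast is on daylight time, UTC−02:00.
11:00 local + 2h = 13:00 UTC.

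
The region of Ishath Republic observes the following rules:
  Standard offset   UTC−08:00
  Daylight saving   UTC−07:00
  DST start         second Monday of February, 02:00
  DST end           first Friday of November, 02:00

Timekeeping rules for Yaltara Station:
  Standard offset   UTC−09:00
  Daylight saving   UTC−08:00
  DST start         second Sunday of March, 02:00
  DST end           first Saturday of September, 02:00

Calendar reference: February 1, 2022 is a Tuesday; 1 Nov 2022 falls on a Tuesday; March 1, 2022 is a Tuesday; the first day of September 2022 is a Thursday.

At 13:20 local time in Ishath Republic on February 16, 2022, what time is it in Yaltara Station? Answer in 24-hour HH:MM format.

11:20

1 February 2022 is a Tuesday, so the first Monday is February 7 and the second is February 14.
1 November 2022 is a Tuesday, so the first Friday is November 4.
February 16, 2022 lies within the daylight-saving period (14 February – 4 November), so Ishath Republic is on daylight time, UTC−07:00.
13:20 Ishath Republic + 7h = 20:20 UTC.
1 March 2022 is a Tuesday, so the first Sunday is March 6 and the second is March 13.
1 September 2022 is a Thursday, so the first Saturday is September 3.
At the standard offset (UTC−09:00), 20:20 UTC − 9h = 11:20 Yaltara Station standard time.
The standard-time date in Yaltara Station, February 16, 2022, is outside the daylight-saving period (13 March – 3 September), so Yaltara Station is on standard time, UTC−09:00.
20:20 UTC − 9h = 11:20 Yaltara Station.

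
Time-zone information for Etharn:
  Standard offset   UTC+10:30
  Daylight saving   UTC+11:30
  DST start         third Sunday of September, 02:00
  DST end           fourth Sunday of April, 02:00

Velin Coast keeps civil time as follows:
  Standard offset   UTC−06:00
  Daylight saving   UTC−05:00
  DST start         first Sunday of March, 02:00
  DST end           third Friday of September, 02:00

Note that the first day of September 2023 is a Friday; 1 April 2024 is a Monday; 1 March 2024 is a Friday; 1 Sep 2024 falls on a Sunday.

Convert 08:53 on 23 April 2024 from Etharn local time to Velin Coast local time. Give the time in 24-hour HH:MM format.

1 September 2023 is a Friday, so the first Sunday is September 3 and the third is September 17.
1 April 2024 is a Monday, so the first Sunday is April 7 and the fourth is April 28.
23 April 2024 lies within the daylight-saving period (17 September 2023 – 28 April 2024), so Etharn is on daylight time, UTC+11:30.
08:53 Etharn − 11h30m = 21:23 UTC (rolling into the previous day, 22 April 2024).
1 March 2024 is a Friday, so the first Sunday is March 3.
1 September 2024 is a Sunday, so the first Friday is September 6 and the third is September 20.
At the standard offset (UTC−06:00), 21:23 UTC − 6h = 15:23 Velin Coast standard time.
The standard-time date in Velin Coast, 22 April 2024, lies within the daylight-saving period (3 March – 20 September), so Velin Coast is on daylight time, UTC−05:00.
21:23 UTC − 5h = 16:23 Velin Coast.

16:23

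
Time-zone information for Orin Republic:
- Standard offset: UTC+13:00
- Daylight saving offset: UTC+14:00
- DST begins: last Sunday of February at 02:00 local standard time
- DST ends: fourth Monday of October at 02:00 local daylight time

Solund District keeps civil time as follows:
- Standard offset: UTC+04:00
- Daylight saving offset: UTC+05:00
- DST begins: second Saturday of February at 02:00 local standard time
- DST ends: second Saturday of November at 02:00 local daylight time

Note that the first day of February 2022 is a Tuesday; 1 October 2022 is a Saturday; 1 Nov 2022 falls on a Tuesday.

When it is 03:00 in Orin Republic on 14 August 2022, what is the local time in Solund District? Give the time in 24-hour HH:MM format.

18:00

1 February 2022 is a Tuesday, so Sundays fall on 6, 13, 20, 27; the last is February 27.
1 October 2022 is a Saturday, so the first Monday is October 3 and the fourth is October 24.
Daylight saving runs 27 February – 24 October; 14 August 2022 is inside that window, so Orin Republic is at UTC+14:00.
03:00 Orin Republic − 14h = 13:00 UTC (rolling into the previous day, 13 August 2022).
1 February 2022 is a Tuesday, so the first Saturday is February 5 and the second is February 12.
1 November 2022 is a Tuesday, so the first Saturday is November 5 and the second is November 12.
At the standard offset (UTC+04:00), 13:00 UTC + 4h = 17:00 Solund District standard time.
The standard-time date in Solund District, 13 August 2022, falls between 12 February and 12 November, so daylight saving is in effect and Solund District is at UTC+05:00.
13:00 UTC + 5h = 18:00 Solund District.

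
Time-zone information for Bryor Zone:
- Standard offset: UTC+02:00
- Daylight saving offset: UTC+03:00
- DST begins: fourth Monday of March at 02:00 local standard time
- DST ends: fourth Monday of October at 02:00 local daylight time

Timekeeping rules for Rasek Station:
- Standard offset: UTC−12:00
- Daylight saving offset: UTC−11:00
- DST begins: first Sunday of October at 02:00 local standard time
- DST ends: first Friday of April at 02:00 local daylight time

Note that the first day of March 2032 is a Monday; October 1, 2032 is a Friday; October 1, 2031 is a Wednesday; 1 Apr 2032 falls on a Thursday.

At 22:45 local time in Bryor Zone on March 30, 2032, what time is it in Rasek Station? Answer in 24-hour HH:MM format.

1 March 2032 is a Monday, so the first Monday is March 1 and the fourth is March 22.
1 October 2032 is a Friday, so the first Monday is October 4 and the fourth is October 25.
Daylight saving runs 22 March – 25 October; March 30, 2032 is inside that window, so Bryor Zone is at UTC+03:00.
22:45 Bryor Zone − 3h = 19:45 UTC.
1 October 2031 is a Wednesday, so the first Sunday is October 5.
1 April 2032 is a Thursday, so the first Friday is April 2.
At the standard offset (UTC−12:00), 19:45 UTC − 12h = 07:45 Rasek Station standard time.
The standard-time date in Rasek Station, March 30, 2032, falls between 5 October 2031 and 2 April 2032, so daylight saving is in effect and Rasek Station is at UTC−11:00.
19:45 UTC − 11h = 08:45 Rasek Station.

08:45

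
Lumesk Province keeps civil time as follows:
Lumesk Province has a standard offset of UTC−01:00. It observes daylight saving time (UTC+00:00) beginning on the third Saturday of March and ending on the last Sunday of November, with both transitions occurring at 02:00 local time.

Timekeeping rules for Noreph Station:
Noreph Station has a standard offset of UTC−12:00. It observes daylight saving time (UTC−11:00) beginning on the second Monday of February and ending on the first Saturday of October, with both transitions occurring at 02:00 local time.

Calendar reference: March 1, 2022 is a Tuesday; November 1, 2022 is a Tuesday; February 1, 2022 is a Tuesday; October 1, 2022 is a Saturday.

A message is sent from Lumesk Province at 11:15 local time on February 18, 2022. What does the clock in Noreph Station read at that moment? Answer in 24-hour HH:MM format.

1 March 2022 is a Tuesday, so the first Saturday is March 5 and the third is March 19.
1 November 2022 is a Tuesday, so Sundays fall on 6, 13, 20, 27; the last is November 27.
February 18, 2022 is outside the daylight-saving period (19 March – 27 November), so Lumesk Province is on standard time, UTC−01:00.
11:15 Lumesk Province + 1h = 12:15 UTC.
1 February 2022 is a Tuesday, so the first Monday is February 7 and the second is February 14.
1 October 2022 is a Saturday, so the first Saturday is October 1.
At the standard offset (UTC−12:00), 12:15 UTC − 12h = 00:15 Noreph Station standard time.
Daylight saving runs 14 February – 1 October; the standard-time date in Noreph Station, February 18, 2022, is inside that window, so Noreph Station is at UTC−11:00.
12:15 UTC − 11h = 01:15 Noreph Station.

01:15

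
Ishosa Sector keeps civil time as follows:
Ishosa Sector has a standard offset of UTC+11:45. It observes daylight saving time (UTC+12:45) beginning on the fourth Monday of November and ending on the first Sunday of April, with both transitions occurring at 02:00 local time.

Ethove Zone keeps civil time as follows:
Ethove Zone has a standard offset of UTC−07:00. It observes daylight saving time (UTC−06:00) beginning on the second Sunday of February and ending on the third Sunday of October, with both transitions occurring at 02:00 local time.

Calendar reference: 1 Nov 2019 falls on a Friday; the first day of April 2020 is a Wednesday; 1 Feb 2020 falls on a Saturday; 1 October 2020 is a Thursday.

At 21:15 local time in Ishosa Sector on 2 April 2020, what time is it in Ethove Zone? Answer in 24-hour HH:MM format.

1 November 2019 is a Friday, so the first Monday is November 4 and the fourth is November 25.
1 April 2020 is a Wednesday, so the first Sunday is April 5.
Daylight saving runs 25 November 2019 – 5 April 2020; 2 April 2020 is inside that window, so Ishosa Sector is at UTC+12:45.
21:15 Ishosa Sector − 12h45m = 08:30 UTC.
1 February 2020 is a Saturday, so the first Sunday is February 2 and the second is February 9.
1 October 2020 is a Thursday, so the first Sunday is October 4 and the third is October 18.
At the standard offset (UTC−07:00), 08:30 UTC − 7h = 01:30 Ethove Zone standard time.
Daylight saving runs 9 February – 18 October; the standard-time date in Ethove Zone, 2 April 2020, is inside that window, so Ethove Zone is at UTC−06:00.
08:30 UTC − 6h = 02:30 Ethove Zone.

02:30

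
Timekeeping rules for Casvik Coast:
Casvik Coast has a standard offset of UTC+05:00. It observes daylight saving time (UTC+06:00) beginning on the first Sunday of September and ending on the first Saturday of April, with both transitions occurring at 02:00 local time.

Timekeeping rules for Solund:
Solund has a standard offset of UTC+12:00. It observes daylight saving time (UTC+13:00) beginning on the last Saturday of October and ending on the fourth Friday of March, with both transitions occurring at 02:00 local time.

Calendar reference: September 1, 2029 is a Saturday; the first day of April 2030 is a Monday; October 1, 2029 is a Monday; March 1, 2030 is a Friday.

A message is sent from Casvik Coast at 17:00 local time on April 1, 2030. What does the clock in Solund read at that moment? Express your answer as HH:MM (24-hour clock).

1 September 2029 is a Saturday, so the first Sunday is September 2.
1 April 2030 is a Monday, so the first Saturday is April 6.
Daylight saving runs 2 September 2029 – 6 April 2030; April 1, 2030 is inside that window, so Casvik Coast is at UTC+06:00.
17:00 Casvik Coast − 6h = 11:00 UTC.
1 October 2029 is a Monday, so Saturdays fall on 6, 13, 20, 27; the last is October 27.
1 March 2030 is a Friday, so the first Friday is March 1 and the fourth is March 22.
At the standard offset (UTC+12:00), 11:00 UTC + 12h = 23:00 Solund standard time.
The standard-time date in Solund, April 1, 2030, does not fall between 27 October 2029 and 22 March 2030, so daylight saving is not in effect and Solund is at UTC+12:00.
11:00 UTC + 12h = 23:00 Solund.

23:00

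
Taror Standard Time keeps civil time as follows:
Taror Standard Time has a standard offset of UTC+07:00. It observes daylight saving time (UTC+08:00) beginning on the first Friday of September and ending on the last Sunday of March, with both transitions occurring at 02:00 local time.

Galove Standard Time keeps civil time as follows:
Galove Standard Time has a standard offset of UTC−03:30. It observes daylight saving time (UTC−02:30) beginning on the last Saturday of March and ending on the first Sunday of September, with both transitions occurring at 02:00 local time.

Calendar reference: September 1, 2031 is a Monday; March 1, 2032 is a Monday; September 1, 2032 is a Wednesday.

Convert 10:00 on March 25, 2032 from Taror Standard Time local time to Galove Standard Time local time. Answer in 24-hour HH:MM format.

22:30

1 September 2031 is a Monday, so the first Friday is September 5.
1 March 2032 is a Monday, so Sundays fall on 7, 14, 21, 28; the last is March 28.
March 25, 2032 falls between 5 September 2031 and 28 March 2032, so daylight saving is in effect and Taror Standard Time is at UTC+08:00.
10:00 Taror Standard Time − 8h = 02:00 UTC.
1 March 2032 is a Monday, so Saturdays fall on 6, 13, 20, 27; the last is March 27.
1 September 2032 is a Wednesday, so the first Sunday is September 5.
At the standard offset (UTC−03:30), 02:00 UTC − 3h30m = 22:30 Galove Standard Time standard time (rolling into the previous day, 24 March 2032).
The standard-time date in Galove Standard Time, March 24, 2032, is outside the daylight-saving period (27 March – 5 September), so Galove Standard Time is on standard time, UTC−03:30.
02:00 UTC − 3h30m = 22:30 Galove Standard Time (rolling into the previous day, 24 March 2032).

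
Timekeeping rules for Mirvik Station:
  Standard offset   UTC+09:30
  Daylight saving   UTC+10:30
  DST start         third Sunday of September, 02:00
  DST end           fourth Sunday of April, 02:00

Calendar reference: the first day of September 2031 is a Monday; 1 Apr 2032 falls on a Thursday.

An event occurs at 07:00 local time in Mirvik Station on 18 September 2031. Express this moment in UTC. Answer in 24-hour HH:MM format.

21:30

1 September 2031 is a Monday, so the first Sunday is September 7 and the third is September 21.
1 April 2032 is a Thursday, so the first Sunday is April 4 and the fourth is April 25.
18 September 2031 is outside the daylight-saving period (21 September 2031 – 25 April 2032), so Mirvik Station is on standard time, UTC+09:30.
07:00 local − 9h30m = 21:30 UTC (rolling into the previous day, 17 September 2031).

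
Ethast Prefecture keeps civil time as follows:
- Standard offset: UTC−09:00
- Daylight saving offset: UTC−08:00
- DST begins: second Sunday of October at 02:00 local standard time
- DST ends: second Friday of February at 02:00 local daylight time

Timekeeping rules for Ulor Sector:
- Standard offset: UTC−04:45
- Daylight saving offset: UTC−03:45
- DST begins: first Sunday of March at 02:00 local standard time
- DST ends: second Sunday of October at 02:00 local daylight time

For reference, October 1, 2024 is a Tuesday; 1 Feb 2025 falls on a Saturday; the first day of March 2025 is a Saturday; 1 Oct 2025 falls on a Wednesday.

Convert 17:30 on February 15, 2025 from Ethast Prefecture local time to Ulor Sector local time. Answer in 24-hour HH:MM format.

21:45

1 October 2024 is a Tuesday, so the first Sunday is October 6 and the second is October 13.
1 February 2025 is a Saturday, so the first Friday is February 7 and the second is February 14.
Daylight saving runs 13 October 2024 – 14 February 2025; February 15, 2025 is outside that window, so Ethast Prefecture is on standard time at UTC−09:00.
17:30 Ethast Prefecture + 9h = 02:30 UTC (rolling into the next day, 16 February 2025).
1 March 2025 is a Saturday, so the first Sunday is March 2.
1 October 2025 is a Wednesday, so the first Sunday is October 5 and the second is October 12.
At the standard offset (UTC−04:45), 02:30 UTC − 4h45m = 21:45 Ulor Sector standard time (rolling into the previous day, 15 February 2025).
The standard-time date in Ulor Sector, February 15, 2025, does not fall between 2 March and 12 October, so daylight saving is not in effect and Ulor Sector is at UTC−04:45.
02:30 UTC − 4h45m = 21:45 Ulor Sector (rolling into the previous day, 15 February 2025).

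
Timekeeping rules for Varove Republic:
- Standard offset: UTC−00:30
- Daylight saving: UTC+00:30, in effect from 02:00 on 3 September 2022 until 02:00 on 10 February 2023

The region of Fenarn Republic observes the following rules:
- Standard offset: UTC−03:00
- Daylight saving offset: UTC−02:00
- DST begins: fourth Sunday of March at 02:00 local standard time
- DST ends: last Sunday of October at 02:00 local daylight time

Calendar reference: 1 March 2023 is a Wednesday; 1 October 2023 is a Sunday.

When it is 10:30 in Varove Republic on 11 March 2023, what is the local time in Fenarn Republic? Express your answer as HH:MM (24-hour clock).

08:00

11 March 2023 is outside the daylight-saving period (3 September 2022 – 10 February 2023), so Varove Republic is on standard time, UTC−00:30.
10:30 Varove Republic + 0h30m = 11:00 UTC.
1 March 2023 is a Wednesday, so the first Sunday is March 5 and the fourth is March 26.
1 October 2023 is a Sunday, so Sundays fall on 1, 8, 15, 22, 29; the last is October 29.
At the standard offset (UTC−03:00), 11:00 UTC − 3h = 08:00 Fenarn Republic standard time.
Daylight saving runs 26 March – 29 October; the standard-time date in Fenarn Republic, 11 March 2023, is outside that window, so Fenarn Republic is on standard time at UTC−03:00.
11:00 UTC − 3h = 08:00 Fenarn Republic.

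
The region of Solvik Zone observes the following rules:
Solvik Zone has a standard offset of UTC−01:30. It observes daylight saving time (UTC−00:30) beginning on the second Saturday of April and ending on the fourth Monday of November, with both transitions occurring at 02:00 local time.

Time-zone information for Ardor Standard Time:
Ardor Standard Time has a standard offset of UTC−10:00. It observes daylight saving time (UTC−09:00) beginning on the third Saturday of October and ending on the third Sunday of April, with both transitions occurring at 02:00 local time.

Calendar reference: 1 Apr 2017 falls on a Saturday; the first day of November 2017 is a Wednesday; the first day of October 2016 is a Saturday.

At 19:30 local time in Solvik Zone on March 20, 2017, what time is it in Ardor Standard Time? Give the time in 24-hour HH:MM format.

1 April 2017 is a Saturday, so the first Saturday is April 1 and the second is April 8.
1 November 2017 is a Wednesday, so the first Monday is November 6 and the fourth is November 27.
March 20, 2017 does not fall between 8 April and 27 November, so daylight saving is not in effect and Solvik Zone is at UTC−01:30.
19:30 Solvik Zone + 1h30m = 21:00 UTC.
1 October 2016 is a Saturday, so the first Saturday is October 1 and the third is October 15.
1 April 2017 is a Saturday, so the first Sunday is April 2 and the third is April 16.
At the standard offset (UTC−10:00), 21:00 UTC − 10h = 11:00 Ardor Standard Time standard time.
Daylight saving runs 15 October 2016 – 16 April 2017; the standard-time date in Ardor Standard Time, March 20, 2017, is inside that window, so Ardor Standard Time is at UTC−09:00.
21:00 UTC − 9h = 12:00 Ardor Standard Time.

12:00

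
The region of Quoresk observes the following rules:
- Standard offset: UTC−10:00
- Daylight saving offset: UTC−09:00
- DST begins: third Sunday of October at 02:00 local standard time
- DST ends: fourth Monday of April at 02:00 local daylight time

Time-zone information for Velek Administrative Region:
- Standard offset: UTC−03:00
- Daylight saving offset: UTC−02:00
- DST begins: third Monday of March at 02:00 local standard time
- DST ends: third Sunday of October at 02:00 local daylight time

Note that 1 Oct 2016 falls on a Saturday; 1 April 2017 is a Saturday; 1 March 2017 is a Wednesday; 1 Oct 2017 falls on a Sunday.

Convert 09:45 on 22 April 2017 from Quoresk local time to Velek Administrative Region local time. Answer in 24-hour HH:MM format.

1 October 2016 is a Saturday, so the first Sunday is October 2 and the third is October 16.
1 April 2017 is a Saturday, so the first Monday is April 3 and the fourth is April 24.
22 April 2017 lies within the daylight-saving period (16 October 2016 – 24 April 2017), so Quoresk is on daylight time, UTC−09:00.
09:45 Quoresk + 9h = 18:45 UTC.
1 March 2017 is a Wednesday, so the first Monday is March 6 and the third is March 20.
1 October 2017 is a Sunday, so the first Sunday is October 1 and the third is October 15.
At the standard offset (UTC−03:00), 18:45 UTC − 3h = 15:45 Velek Administrative Region standard time.
The standard-time date in Velek Administrative Region, 22 April 2017, lies within the daylight-saving period (20 March – 15 October), so Velek Administrative Region is on daylight time, UTC−02:00.
18:45 UTC − 2h = 16:45 Velek Administrative Region.

16:45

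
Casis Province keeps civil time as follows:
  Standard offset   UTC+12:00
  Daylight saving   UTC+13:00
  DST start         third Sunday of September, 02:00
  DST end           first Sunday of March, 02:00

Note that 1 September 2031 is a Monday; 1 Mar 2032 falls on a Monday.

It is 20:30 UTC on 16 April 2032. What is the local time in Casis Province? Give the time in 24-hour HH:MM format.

1 September 2031 is a Monday, so the first Sunday is September 7 and the third is September 21.
1 March 2032 is a Monday, so the first Sunday is March 7.
At the standard offset (UTC+12:00), 20:30 UTC + 12h = 08:30 Casis Province standard time (rolling into the next day, 17 April 2032).
The standard-time date in Casis Province, 17 April 2032, is outside the daylight-saving period (21 September 2031 – 7 March 2032), so Casis Province is on standard time, UTC+12:00.
20:30 UTC + 12h = 08:30 local (rolling into the next day, 17 April 2032).

08:30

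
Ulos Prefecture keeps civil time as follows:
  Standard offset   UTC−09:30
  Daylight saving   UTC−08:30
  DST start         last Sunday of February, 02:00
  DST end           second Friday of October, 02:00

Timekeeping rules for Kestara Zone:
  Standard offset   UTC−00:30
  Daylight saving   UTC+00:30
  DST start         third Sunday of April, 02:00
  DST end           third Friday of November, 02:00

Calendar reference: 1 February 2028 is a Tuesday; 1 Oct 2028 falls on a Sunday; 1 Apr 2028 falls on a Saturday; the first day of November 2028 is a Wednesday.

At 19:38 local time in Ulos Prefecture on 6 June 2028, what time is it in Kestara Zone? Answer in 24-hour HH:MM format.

1 February 2028 is a Tuesday, so Sundays fall on 6, 13, 20, 27; the last is February 27.
1 October 2028 is a Sunday, so the first Friday is October 6 and the second is October 13.
6 June 2028 lies within the daylight-saving period (27 February – 13 October), so Ulos Prefecture is on daylight time, UTC−08:30.
19:38 Ulos Prefecture + 8h30m = 04:08 UTC (rolling into the next day, 7 June 2028).
1 April 2028 is a Saturday, so the first Sunday is April 2 and the third is April 16.
1 November 2028 is a Wednesday, so the first Friday is November 3 and the third is November 17.
At the standard offset (UTC−00:30), 04:08 UTC − 0h30m = 03:38 Kestara Zone standard time.
The standard-time date in Kestara Zone, 7 June 2028, falls between 16 April and 17 November, so daylight saving is in effect and Kestara Zone is at UTC+00:30.
04:08 UTC + 0h30m = 04:38 Kestara Zone.

04:38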